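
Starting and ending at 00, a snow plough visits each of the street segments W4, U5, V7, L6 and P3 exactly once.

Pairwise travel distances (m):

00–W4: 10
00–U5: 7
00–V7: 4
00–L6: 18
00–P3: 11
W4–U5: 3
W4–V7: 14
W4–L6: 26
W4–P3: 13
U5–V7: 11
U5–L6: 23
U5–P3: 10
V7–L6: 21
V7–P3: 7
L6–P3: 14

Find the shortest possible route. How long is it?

00 → W4 → U5 → V7 → L6 → P3 → 00: 10+3+11+21+14+11 = 70
00 → W4 → U5 → V7 → P3 → L6 → 00: 10+3+11+7+14+18 = 63
00 → W4 → U5 → L6 → V7 → P3 → 00: 10+3+23+21+7+11 = 75
00 → W4 → U5 → L6 → P3 → V7 → 00: 10+3+23+14+7+4 = 61
00 → W4 → U5 → P3 → V7 → L6 → 00: 10+3+10+7+21+18 = 69
00 → W4 → U5 → P3 → L6 → V7 → 00: 10+3+10+14+21+4 = 62
00 → W4 → V7 → U5 → L6 → P3 → 00: 10+14+11+23+14+11 = 83
00 → W4 → V7 → U5 → P3 → L6 → 00: 10+14+11+10+14+18 = 77
00 → W4 → V7 → L6 → U5 → P3 → 00: 10+14+21+23+10+11 = 89
00 → W4 → V7 → L6 → P3 → U5 → 00: 10+14+21+14+10+7 = 76
00 → W4 → V7 → P3 → U5 → L6 → 00: 10+14+7+10+23+18 = 82
00 → W4 → V7 → P3 → L6 → U5 → 00: 10+14+7+14+23+7 = 75
00 → W4 → L6 → U5 → V7 → P3 → 00: 10+26+23+11+7+11 = 88
00 → W4 → L6 → U5 → P3 → V7 → 00: 10+26+23+10+7+4 = 80
… (46 more)
The minimum is 61.
One optimal route: 00 → W4 → U5 → L6 → P3 → V7 → 00 (or its reverse).

Minimum total distance: 61 m.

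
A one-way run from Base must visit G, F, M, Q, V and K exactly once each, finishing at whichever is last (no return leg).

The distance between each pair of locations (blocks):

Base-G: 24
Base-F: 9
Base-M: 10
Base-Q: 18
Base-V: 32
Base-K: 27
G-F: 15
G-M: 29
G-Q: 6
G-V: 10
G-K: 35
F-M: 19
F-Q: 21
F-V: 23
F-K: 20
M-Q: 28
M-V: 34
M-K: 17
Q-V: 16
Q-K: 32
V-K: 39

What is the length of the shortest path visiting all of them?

There are 6! = 720 possible orderings.
Base - G - F - M - Q - V - K: 24+15+19+28+16+39 = 141
Base - G - F - M - Q - K - V: 24+15+19+28+32+39 = 157
Base - G - F - M - V - Q - K: 24+15+19+34+16+32 = 140
Base - G - F - M - V - K - Q: 24+15+19+34+39+32 = 163
Base - G - F - M - K - Q - V: 24+15+19+17+32+16 = 123
Base - G - F - M - K - V - Q: 24+15+19+17+39+16 = 130
Base - G - F - Q - M - V - K: 24+15+21+28+34+39 = 161
Base - G - F - Q - M - K - V: 24+15+21+28+17+39 = 144
… (712 more)
Base - M - K - F - G - Q - V: 10+17+20+15+6+16 = 84  ← best
The minimum is 84.
One shortest path: Base → M → K → F → G → Q → V.

Minimum one-way distance = 84 blocks.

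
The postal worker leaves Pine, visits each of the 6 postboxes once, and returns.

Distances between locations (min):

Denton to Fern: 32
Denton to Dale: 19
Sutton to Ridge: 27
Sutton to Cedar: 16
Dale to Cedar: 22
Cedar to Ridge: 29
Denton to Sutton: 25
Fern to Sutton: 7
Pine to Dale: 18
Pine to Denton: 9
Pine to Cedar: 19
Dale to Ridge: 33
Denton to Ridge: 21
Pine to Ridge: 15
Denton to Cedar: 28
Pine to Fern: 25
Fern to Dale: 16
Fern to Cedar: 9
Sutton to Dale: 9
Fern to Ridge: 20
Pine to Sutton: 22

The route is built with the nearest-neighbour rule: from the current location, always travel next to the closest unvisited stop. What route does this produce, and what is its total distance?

Nearest-neighbour total = 97 min; route Pine → Denton → Dale → Sutton → Fern → Cedar → Ridge → Pine.

At Pine the remaining stops are Denton 9, Ridge 15, Dale 18, Cedar 19, Sutton 22, Fern 25; go to Denton.
At Denton the remaining stops are Dale 19, Ridge 21, Sutton 25, Cedar 28, Fern 32; go to Dale.
At Dale the remaining stops are Sutton 9, Fern 16, Cedar 22, Ridge 33; go to Sutton.
At Sutton the remaining stops are Fern 7, Cedar 16, Ridge 27; go to Fern.
At Fern the remaining stops are Cedar 9, Ridge 20; go to Cedar.
At Cedar the remaining stops are Ridge 29; go to Ridge.
Return Ridge→Pine: 15.
Total = 9 + 19 + 9 + 7 + 9 + 29 + 15 = 97.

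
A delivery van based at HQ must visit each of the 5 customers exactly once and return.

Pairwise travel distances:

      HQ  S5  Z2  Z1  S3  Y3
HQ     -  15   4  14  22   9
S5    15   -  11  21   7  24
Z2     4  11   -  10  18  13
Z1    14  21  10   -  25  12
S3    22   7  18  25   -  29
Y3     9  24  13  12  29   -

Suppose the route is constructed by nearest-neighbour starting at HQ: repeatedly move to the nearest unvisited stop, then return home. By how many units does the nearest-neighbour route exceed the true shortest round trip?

From HQ: Z2=4, Y3=9, Z1=14, S5=15, S3=22 → choose Z2 (4).
From Z2: Z1=10, S5=11, Y3=13, S3=18 → choose Z1 (10).
From Z1: Y3=12, S5=21, S3=25 → choose Y3 (12).
From Y3: S5=24, S3=29 → choose S5 (24).
From S5: S3=7 → choose S3 (7).
NN route HQ → Z2 → Z1 → Y3 → S5 → S3 → HQ costs 79.
Optimal: HQ → Z2 → S5 → S3 → Z1 → Y3 → HQ costs 68 (by enumerating all 60 distinct tours).
Excess = 79 − 68 = 11.

The nearest-neighbour route is 11 longer than optimal.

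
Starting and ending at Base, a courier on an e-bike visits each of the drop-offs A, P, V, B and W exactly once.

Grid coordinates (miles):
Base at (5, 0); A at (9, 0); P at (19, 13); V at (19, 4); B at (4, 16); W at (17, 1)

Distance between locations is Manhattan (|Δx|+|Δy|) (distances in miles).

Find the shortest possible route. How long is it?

Base → A → P → V → B → W → Base: 4+23+9+27+28+13 = 104
Base → A → P → V → W → B → Base: 4+23+9+5+28+17 = 86
Base → A → P → B → V → W → Base: 4+23+18+27+5+13 = 90
Base → A → P → B → W → V → Base: 4+23+18+28+5+18 = 96
Base → A → P → W → V → B → Base: 4+23+14+5+27+17 = 90
Base → A → P → W → B → V → Base: 4+23+14+28+27+18 = 114
Base → A → V → P → B → W → Base: 4+14+9+18+28+13 = 86
Base → A → V → P → W → B → Base: 4+14+9+14+28+17 = 86
Base → A → V → B → P → W → Base: 4+14+27+18+14+13 = 90
Base → A → V → B → W → P → Base: 4+14+27+28+14+27 = 114
Base → A → V → W → P → B → Base: 4+14+5+14+18+17 = 72
Base → A → V → W → B → P → Base: 4+14+5+28+18+27 = 96
Base → A → B → P → V → W → Base: 4+21+18+9+5+13 = 70
Base → A → B → P → W → V → Base: 4+21+18+14+5+18 = 80
… (46 more)
Base → A → W → V → P → B → Base: 4+9+5+9+18+17 = 62  ← best
The minimum is 62.
One optimal route: Base → A → W → V → P → B → Base (or its reverse).

Minimum total distance: 62 miles.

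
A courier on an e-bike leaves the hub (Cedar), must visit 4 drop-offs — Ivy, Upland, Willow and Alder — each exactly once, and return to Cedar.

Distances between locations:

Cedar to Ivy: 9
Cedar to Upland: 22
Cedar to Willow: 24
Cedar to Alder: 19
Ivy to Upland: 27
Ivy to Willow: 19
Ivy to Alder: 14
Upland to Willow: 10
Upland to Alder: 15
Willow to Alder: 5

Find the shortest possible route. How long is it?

Cedar→Ivy→Upland→Willow→Alder→Cedar: 9+27+10+5+19 = 70
Cedar→Ivy→Upland→Alder→Willow→Cedar: 9+27+15+5+24 = 80
Cedar→Ivy→Willow→Upland→Alder→Cedar: 9+19+10+15+19 = 72
Cedar→Ivy→Willow→Alder→Upland→Cedar: 9+19+5+15+22 = 70
Cedar→Ivy→Alder→Upland→Willow→Cedar: 9+14+15+10+24 = 72
Cedar→Ivy→Alder→Willow→Upland→Cedar: 9+14+5+10+22 = 60
Cedar→Upland→Ivy→Willow→Alder→Cedar: 22+27+19+5+19 = 92
Cedar→Upland→Ivy→Alder→Willow→Cedar: 22+27+14+5+24 = 92
Cedar→Upland→Willow→Ivy→Alder→Cedar: 22+10+19+14+19 = 84
Cedar→Upland→Alder→Ivy→Willow→Cedar: 22+15+14+19+24 = 94
Cedar→Willow→Ivy→Upland→Alder→Cedar: 24+19+27+15+19 = 104
Cedar→Willow→Upland→Ivy→Alder→Cedar: 24+10+27+14+19 = 94
The minimum is 60.
One optimal route: Cedar → Ivy → Alder → Willow → Upland → Cedar (or its reverse).

Minimum total distance: 60.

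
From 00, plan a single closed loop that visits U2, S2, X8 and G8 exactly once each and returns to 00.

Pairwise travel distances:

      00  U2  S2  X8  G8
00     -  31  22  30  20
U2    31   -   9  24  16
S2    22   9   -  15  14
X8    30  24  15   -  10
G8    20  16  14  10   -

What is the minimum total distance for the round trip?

With 4 stops there are 4!/2 = 12 distinct round trips (a route and its reverse cost the same).
00 → U2 → S2 → X8 → G8 → 00: 31+9+15+10+20 = 85
00 → U2 → S2 → G8 → X8 → 00: 31+9+14+10+30 = 94
00 → U2 → X8 → S2 → G8 → 00: 31+24+15+14+20 = 104
00 → U2 → X8 → G8 → S2 → 00: 31+24+10+14+22 = 101
00 → U2 → G8 → S2 → X8 → 00: 31+16+14+15+30 = 106
00 → U2 → G8 → X8 → S2 → 00: 31+16+10+15+22 = 94
00 → S2 → U2 → X8 → G8 → 00: 22+9+24+10+20 = 85
00 → S2 → U2 → G8 → X8 → 00: 22+9+16+10+30 = 87
00 → S2 → X8 → U2 → G8 → 00: 22+15+24+16+20 = 97
00 → S2 → G8 → U2 → X8 → 00: 22+14+16+24+30 = 106
00 → X8 → U2 → S2 → G8 → 00: 30+24+9+14+20 = 97
00 → X8 → S2 → U2 → G8 → 00: 30+15+9+16+20 = 90
The minimum is 85.
One optimal route: 00 → U2 → S2 → X8 → G8 → 00 (or its reverse).

Shortest round trip = 85.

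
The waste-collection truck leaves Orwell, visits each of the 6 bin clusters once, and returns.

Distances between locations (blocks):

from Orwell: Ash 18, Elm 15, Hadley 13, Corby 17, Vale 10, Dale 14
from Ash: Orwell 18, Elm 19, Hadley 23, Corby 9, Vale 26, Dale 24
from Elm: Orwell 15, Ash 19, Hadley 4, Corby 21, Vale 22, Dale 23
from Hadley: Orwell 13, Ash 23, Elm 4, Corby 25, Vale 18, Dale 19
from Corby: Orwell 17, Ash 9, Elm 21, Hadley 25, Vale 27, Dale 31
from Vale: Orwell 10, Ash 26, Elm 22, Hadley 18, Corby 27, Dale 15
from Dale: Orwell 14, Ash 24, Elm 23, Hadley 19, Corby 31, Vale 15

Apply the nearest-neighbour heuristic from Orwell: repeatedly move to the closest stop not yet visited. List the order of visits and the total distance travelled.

From Orwell: distances to unvisited — Vale=10, Hadley=13, Dale=14, Elm=15, Corby=17, Ash=18. Nearest is Vale (10).
From Vale: distances to unvisited — Dale=15, Hadley=18, Elm=22, Ash=26, Corby=27. Nearest is Dale (15).
From Dale: distances to unvisited — Hadley=19, Elm=23, Ash=24, Corby=31. Nearest is Hadley (19).
From Hadley: distances to unvisited — Elm=4, Ash=23, Corby=25. Nearest is Elm (4).
From Elm: distances to unvisited — Ash=19, Corby=21. Nearest is Ash (19).
From Ash: distances to unvisited — Corby=9. Nearest is Corby (9).
Return Corby→Orwell: 17.
Total = 10 + 15 + 19 + 4 + 19 + 9 + 17 = 93.

Total distance 93 blocks via the nearest-neighbour route Orwell → Vale → Dale → Hadley → Elm → Ash → Corby → Orwell.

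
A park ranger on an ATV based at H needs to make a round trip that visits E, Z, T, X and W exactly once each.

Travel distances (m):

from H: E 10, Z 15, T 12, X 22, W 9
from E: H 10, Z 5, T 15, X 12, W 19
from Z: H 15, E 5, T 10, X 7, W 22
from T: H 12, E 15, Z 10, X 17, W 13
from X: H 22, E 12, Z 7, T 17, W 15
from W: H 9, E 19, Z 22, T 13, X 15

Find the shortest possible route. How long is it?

Minimum total distance: 61 m.

There are 60 distinct closed tours to check (reversals are equivalent).
H - E - Z - T - X - W - H: 10+5+10+17+15+9 = 66
H - E - Z - T - W - X - H: 10+5+10+13+15+22 = 75
H - E - Z - X - T - W - H: 10+5+7+17+13+9 = 61
H - E - Z - X - W - T - H: 10+5+7+15+13+12 = 62
H - E - Z - W - T - X - H: 10+5+22+13+17+22 = 89
H - E - Z - W - X - T - H: 10+5+22+15+17+12 = 81
H - E - T - Z - X - W - H: 10+15+10+7+15+9 = 66
H - E - T - Z - W - X - H: 10+15+10+22+15+22 = 94
H - E - T - X - Z - W - H: 10+15+17+7+22+9 = 80
H - E - T - X - W - Z - H: 10+15+17+15+22+15 = 94
H - E - T - W - Z - X - H: 10+15+13+22+7+22 = 89
H - E - T - W - X - Z - H: 10+15+13+15+7+15 = 75
H - E - X - Z - T - W - H: 10+12+7+10+13+9 = 61
H - E - X - Z - W - T - H: 10+12+7+22+13+12 = 76
… (46 more)
The minimum is 61.
One optimal route: H → E → Z → X → T → W → H (or its reverse).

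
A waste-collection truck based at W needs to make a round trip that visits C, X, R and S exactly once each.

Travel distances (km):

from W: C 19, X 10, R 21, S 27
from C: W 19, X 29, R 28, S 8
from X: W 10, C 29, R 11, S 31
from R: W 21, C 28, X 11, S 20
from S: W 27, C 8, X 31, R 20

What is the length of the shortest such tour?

W-C-X-R-S-W: 19+29+11+20+27 = 106
W-C-X-S-R-W: 19+29+31+20+21 = 120
W-C-R-X-S-W: 19+28+11+31+27 = 116
W-C-R-S-X-W: 19+28+20+31+10 = 108
W-C-S-X-R-W: 19+8+31+11+21 = 90
W-C-S-R-X-W: 19+8+20+11+10 = 68
W-X-C-R-S-W: 10+29+28+20+27 = 114
W-X-C-S-R-W: 10+29+8+20+21 = 88
W-X-R-C-S-W: 10+11+28+8+27 = 84
W-X-S-C-R-W: 10+31+8+28+21 = 98
W-R-C-X-S-W: 21+28+29+31+27 = 136
W-R-X-C-S-W: 21+11+29+8+27 = 96
The minimum is 68.
One optimal route: W → C → S → R → X → W (or its reverse).

68 km — the shortest possible round trip.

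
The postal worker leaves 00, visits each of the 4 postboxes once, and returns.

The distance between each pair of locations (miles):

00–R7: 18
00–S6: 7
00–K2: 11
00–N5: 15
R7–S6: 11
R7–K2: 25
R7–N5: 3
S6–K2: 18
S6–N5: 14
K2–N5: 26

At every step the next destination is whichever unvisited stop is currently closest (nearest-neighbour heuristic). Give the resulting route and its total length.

Total distance 58 miles via the nearest-neighbour route 00 → S6 → R7 → N5 → K2 → 00.

00 → [S6:7 / K2:11 / N5:15 / R7:18] → S6 (7)
S6 → [R7:11 / N5:14 / K2:18] → R7 (11)
R7 → [N5:3 / K2:25] → N5 (3)
N5 → [K2:26] → K2 (26)
Return K2→00: 11.
Total = 7 + 11 + 3 + 26 + 11 = 58.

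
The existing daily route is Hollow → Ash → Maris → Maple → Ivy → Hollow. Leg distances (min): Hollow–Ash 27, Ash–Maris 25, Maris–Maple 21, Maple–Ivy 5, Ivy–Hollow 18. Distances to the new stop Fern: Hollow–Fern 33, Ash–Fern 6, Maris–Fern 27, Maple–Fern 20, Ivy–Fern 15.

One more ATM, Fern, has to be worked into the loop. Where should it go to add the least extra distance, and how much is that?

Minimum extra distance: 8 min, inserting Fern between Ash and Maris.

Insertion cost between consecutive stops i–j is d(i,Fern) + d(Fern,j) − d(i,j):
  between Hollow and Ash: 33 + 6 − 27 = 12
  between Ash and Maris: 6 + 27 − 25 = 8
  between Maris and Maple: 27 + 20 − 21 = 26
  between Maple and Ivy: 20 + 15 − 5 = 30
  between Ivy and Hollow: 15 + 33 − 18 = 30
Cheapest insertion is between Ash and Maris, adding 8.
New total = 96 + 8 = 104.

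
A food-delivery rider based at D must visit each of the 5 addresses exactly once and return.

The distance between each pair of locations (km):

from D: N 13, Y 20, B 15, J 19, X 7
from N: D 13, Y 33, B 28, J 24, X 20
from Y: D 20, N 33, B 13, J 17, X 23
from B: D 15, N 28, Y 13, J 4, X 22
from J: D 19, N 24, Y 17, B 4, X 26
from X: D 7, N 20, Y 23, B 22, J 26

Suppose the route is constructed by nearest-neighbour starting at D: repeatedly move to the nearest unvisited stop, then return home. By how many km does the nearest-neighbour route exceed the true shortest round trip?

From D: X=7, N=13, B=15, J=19, Y=20 → choose X (7).
From X: N=20, B=22, Y=23, J=26 → choose N (20).
From N: J=24, B=28, Y=33 → choose J (24).
From J: B=4, Y=17 → choose B (4).
From B: Y=13 → choose Y (13).
NN route D → X → N → J → B → Y → D costs 88.
Optimal: D → N → J → B → Y → X → D costs 84 (by enumerating all 60 distinct tours).
Excess = 88 − 84 = 4.

The nearest-neighbour route is 4 km longer than optimal.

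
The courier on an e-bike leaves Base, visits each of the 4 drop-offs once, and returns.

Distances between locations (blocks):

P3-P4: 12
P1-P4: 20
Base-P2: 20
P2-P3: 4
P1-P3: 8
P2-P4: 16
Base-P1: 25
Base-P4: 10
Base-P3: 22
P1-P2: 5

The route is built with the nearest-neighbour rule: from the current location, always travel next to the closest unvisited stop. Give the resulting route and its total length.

From Base: distances to unvisited — P4=10, P2=20, P3=22, P1=25. Nearest is P4 (10).
From P4: distances to unvisited — P3=12, P2=16, P1=20. Nearest is P3 (12).
From P3: distances to unvisited — P2=4, P1=8. Nearest is P2 (4).
From P2: distances to unvisited — P1=5. Nearest is P1 (5).
Return P1→Base: 25.
Total = 10 + 12 + 4 + 5 + 25 = 56.

56 blocks along Base → P4 → P3 → P2 → P1 → Base.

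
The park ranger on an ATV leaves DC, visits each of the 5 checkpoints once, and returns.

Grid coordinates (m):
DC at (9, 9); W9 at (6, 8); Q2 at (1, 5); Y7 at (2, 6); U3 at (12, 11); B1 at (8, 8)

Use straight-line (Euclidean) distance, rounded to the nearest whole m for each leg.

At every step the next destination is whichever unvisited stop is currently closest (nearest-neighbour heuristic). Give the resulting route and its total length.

Total distance 25 m via the nearest-neighbour route DC → B1 → W9 → Y7 → Q2 → U3 → DC.

At DC the remaining stops are B1 1, W9 3, U3 4, Y7 8, Q2 9; go to B1.
At B1 the remaining stops are W9 2, U3 5, Y7 6, Q2 8; go to W9.
At W9 the remaining stops are Y7 4, Q2 6, U3 7; go to Y7.
At Y7 the remaining stops are Q2 1, U3 11; go to Q2.
At Q2 the remaining stops are U3 13; go to U3.
Return U3→DC: 4.
Total = 1 + 2 + 4 + 1 + 13 + 4 = 25.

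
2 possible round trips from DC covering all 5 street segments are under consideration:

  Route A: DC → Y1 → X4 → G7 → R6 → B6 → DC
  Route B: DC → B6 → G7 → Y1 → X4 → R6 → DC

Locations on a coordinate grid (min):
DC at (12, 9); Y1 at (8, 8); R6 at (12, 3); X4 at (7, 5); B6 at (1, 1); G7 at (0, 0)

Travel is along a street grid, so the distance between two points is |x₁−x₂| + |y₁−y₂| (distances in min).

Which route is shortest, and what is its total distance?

Shortest is Route B, total 54 min.

Route A: 5 + 4 + 12 + 15 + 13 + 19 = 68
Route B: 19 + 2 + 16 + 4 + 7 + 6 = 54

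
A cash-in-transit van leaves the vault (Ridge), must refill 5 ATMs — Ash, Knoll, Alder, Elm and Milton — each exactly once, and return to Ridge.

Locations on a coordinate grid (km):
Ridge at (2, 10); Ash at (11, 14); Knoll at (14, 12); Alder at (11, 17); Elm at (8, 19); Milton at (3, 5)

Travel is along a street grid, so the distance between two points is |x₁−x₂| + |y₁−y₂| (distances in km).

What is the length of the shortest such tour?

52 km — the shortest possible round trip.

Ridge→Ash→Knoll→Alder→Elm→Milton→Ridge: 13+5+8+5+19+6 = 56
Ridge→Ash→Knoll→Alder→Milton→Elm→Ridge: 13+5+8+20+19+15 = 80
Ridge→Ash→Knoll→Elm→Alder→Milton→Ridge: 13+5+13+5+20+6 = 62
Ridge→Ash→Knoll→Elm→Milton→Alder→Ridge: 13+5+13+19+20+16 = 86
Ridge→Ash→Knoll→Milton→Alder→Elm→Ridge: 13+5+18+20+5+15 = 76
Ridge→Ash→Knoll→Milton→Elm→Alder→Ridge: 13+5+18+19+5+16 = 76
Ridge→Ash→Alder→Knoll→Elm→Milton→Ridge: 13+3+8+13+19+6 = 62
Ridge→Ash→Alder→Knoll→Milton→Elm→Ridge: 13+3+8+18+19+15 = 76
Ridge→Ash→Alder→Elm→Knoll→Milton→Ridge: 13+3+5+13+18+6 = 58
Ridge→Ash→Alder→Elm→Milton→Knoll→Ridge: 13+3+5+19+18+14 = 72
Ridge→Ash→Alder→Milton→Knoll→Elm→Ridge: 13+3+20+18+13+15 = 82
Ridge→Ash→Alder→Milton→Elm→Knoll→Ridge: 13+3+20+19+13+14 = 82
Ridge→Ash→Elm→Knoll→Alder→Milton→Ridge: 13+8+13+8+20+6 = 68
Ridge→Ash→Elm→Knoll→Milton→Alder→Ridge: 13+8+13+18+20+16 = 88
… (46 more)
Ridge→Knoll→Ash→Alder→Elm→Milton→Ridge: 14+5+3+5+19+6 = 52  ← best
The minimum is 52.
One optimal route: Ridge → Knoll → Ash → Alder → Elm → Milton → Ridge (or its reverse).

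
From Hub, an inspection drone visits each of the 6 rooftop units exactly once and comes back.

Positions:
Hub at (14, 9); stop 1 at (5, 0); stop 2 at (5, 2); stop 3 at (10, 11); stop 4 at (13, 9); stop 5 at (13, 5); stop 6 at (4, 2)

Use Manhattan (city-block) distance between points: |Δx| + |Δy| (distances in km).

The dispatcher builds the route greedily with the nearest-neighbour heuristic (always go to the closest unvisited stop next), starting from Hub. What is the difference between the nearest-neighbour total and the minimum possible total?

From Hub: stop 4=1, stop 5=5, stop 3=6, stop 2=16, stop 6=17, stop 1=18 → choose stop 4 (1).
From stop 4: stop 5=4, stop 3=5, stop 2=15, stop 6=16, stop 1=17 → choose stop 5 (4).
From stop 5: stop 3=9, stop 2=11, stop 6=12, stop 1=13 → choose stop 3 (9).
From stop 3: stop 2=14, stop 6=15, stop 1=16 → choose stop 2 (14).
From stop 2: stop 6=1, stop 1=2 → choose stop 6 (1).
From stop 6: stop 1=3 → choose stop 1 (3).
NN route Hub → stop 4 → stop 5 → stop 3 → stop 2 → stop 6 → stop 1 → Hub costs 50.
Optimal: Hub → stop 3 → stop 1 → stop 2 → stop 6 → stop 5 → stop 4 → Hub costs 42 (by enumerating all 360 distinct tours).
Excess = 50 − 42 = 8.

The nearest-neighbour route is 8 km longer than optimal.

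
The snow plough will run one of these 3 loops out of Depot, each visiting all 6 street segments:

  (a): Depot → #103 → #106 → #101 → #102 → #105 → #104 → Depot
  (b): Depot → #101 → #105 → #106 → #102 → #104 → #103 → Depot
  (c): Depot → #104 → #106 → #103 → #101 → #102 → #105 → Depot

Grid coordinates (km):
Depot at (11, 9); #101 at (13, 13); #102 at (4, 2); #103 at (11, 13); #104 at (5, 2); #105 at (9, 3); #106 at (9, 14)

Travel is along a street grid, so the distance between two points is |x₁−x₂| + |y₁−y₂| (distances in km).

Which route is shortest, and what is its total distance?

56 km — (a) is the shortest.

(a): 4 + 3 + 5 + 20 + 6 + 5 + 13 = 56
(b): 6 + 14 + 11 + 17 + 1 + 17 + 4 = 70
(c): 13 + 16 + 3 + 2 + 20 + 6 + 8 = 68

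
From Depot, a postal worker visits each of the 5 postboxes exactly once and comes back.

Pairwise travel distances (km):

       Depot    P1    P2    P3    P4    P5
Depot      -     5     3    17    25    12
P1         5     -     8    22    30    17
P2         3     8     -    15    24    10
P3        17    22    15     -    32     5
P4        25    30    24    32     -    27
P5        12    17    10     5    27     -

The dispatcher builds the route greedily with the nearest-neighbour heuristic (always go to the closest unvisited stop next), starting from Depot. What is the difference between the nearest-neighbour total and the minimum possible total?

From Depot: P2=3, P1=5, P5=12, P3=17, P4=25 → choose P2 (3).
From P2: P1=8, P5=10, P3=15, P4=24 → choose P1 (8).
From P1: P5=17, P3=22, P4=30 → choose P5 (17).
From P5: P3=5, P4=27 → choose P3 (5).
From P3: P4=32 → choose P4 (32).
NN route Depot → P2 → P1 → P5 → P3 → P4 → Depot costs 90.
Optimal: Depot → P1 → P2 → P3 → P5 → P4 → Depot costs 85 (by enumerating all 60 distinct tours).
Excess = 90 − 85 = 5.

The nearest-neighbour route is 5 km longer than optimal.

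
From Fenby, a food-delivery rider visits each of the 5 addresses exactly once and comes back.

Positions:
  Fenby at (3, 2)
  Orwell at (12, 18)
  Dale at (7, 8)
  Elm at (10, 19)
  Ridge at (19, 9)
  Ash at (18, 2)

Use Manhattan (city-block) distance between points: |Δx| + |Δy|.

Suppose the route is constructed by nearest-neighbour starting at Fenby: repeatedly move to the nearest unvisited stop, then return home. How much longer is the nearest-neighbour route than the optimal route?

Excess over optimum: 14.

From Fenby: Dale=10, Ash=15, Ridge=23, Elm=24, Orwell=25 → choose Dale (10).
From Dale: Ridge=13, Elm=14, Orwell=15, Ash=17 → choose Ridge (13).
From Ridge: Ash=8, Orwell=16, Elm=19 → choose Ash (8).
From Ash: Orwell=22, Elm=25 → choose Orwell (22).
From Orwell: Elm=3 → choose Elm (3).
NN route Fenby → Dale → Ridge → Ash → Orwell → Elm → Fenby costs 80.
Optimal: Fenby → Dale → Elm → Orwell → Ridge → Ash → Fenby costs 66 (by enumerating all 60 distinct tours).
Excess = 80 − 66 = 14.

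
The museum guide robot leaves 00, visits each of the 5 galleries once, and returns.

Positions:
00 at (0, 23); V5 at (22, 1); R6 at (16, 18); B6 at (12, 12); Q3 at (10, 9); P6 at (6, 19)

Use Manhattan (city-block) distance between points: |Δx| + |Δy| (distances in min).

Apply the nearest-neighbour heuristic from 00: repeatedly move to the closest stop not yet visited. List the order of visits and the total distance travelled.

Nearest-neighbour total = 100 min; route 00 → P6 → R6 → B6 → Q3 → V5 → 00.

At 00 the remaining stops are P6 10, R6 21, B6 23, Q3 24, V5 44; go to P6.
At P6 the remaining stops are R6 11, B6 13, Q3 14, V5 34; go to R6.
At R6 the remaining stops are B6 10, Q3 15, V5 23; go to B6.
At B6 the remaining stops are Q3 5, V5 21; go to Q3.
At Q3 the remaining stops are V5 20; go to V5.
Return V5→00: 44.
Total = 10 + 11 + 10 + 5 + 20 + 44 = 100.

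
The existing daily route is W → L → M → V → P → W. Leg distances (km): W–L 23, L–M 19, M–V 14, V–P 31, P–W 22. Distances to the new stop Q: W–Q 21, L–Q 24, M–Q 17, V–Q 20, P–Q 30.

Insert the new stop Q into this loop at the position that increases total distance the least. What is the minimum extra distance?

Insertion cost between consecutive stops i–j is d(i,Q) + d(Q,j) − d(i,j):
  between W and L: 21 + 24 − 23 = 22
  between L and M: 24 + 17 − 19 = 22
  between M and V: 17 + 20 − 14 = 23
  between V and P: 20 + 30 − 31 = 19
  between P and W: 30 + 21 − 22 = 29
Cheapest insertion is between V and P, adding 19.
New total = 109 + 19 = 128.

Adding 19 km by placing Q on the V–P leg.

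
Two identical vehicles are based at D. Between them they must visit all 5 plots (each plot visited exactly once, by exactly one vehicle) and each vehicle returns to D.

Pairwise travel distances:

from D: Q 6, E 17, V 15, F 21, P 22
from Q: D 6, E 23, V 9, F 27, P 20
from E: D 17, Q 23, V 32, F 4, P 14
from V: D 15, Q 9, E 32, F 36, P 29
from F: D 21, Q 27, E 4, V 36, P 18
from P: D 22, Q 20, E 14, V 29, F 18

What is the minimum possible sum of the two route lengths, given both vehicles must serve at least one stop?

Check every non-empty split of the stops between the two vehicles; for each half take its own optimal tour:
  {Q} + {E, V, F, P}: 12 + 83 = 95
  {E} + {Q, V, F, P}: 34 + 83 = 117
  {Q, E} + {V, F, P}: 46 + 83 = 129
  {V} + {Q, E, F, P}: 30 + 65 = 95
  {Q, V} + {E, F, P}: 30 + 61 = 91
  {E, V} + {Q, F, P}: 64 + 65 = 129
  … (15 splits in total)
Best: vehicle 1 D → Q → V → D = 30; vehicle 2 D → E → F → P → D = 61; combined 91.

Minimum combined distance: 91.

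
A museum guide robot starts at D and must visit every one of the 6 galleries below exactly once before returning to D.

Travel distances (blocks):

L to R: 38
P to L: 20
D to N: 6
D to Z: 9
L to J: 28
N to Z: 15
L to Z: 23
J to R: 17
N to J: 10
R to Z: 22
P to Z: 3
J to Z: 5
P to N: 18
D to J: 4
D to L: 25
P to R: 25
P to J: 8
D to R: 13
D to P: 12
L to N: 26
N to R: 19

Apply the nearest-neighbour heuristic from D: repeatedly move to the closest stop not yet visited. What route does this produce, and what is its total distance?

D → [J:4 / N:6 / Z:9 / P:12 / R:13 / L:25] → J (4)
J → [Z:5 / P:8 / N:10 / R:17 / L:28] → Z (5)
Z → [P:3 / N:15 / R:22 / L:23] → P (3)
P → [N:18 / L:20 / R:25] → N (18)
N → [R:19 / L:26] → R (19)
R → [L:38] → L (38)
Return L→D: 25.
Total = 4 + 5 + 3 + 18 + 19 + 38 + 25 = 112.

112 blocks along D → J → Z → P → N → R → L → D.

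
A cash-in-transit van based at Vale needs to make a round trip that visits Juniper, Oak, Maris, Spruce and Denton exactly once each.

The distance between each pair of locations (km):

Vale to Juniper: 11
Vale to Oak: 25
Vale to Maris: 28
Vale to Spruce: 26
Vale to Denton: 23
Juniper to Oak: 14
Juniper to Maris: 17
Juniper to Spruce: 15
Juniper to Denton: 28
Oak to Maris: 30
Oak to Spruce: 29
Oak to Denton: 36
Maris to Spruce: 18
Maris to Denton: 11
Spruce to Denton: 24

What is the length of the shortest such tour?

Shortest round trip = 106 km.

With 5 stops there are 5!/2 = 60 distinct round trips (a route and its reverse cost the same).
Vale-Juniper-Oak-Maris-Spruce-Denton-Vale: 11+14+30+18+24+23 = 120
Vale-Juniper-Oak-Maris-Denton-Spruce-Vale: 11+14+30+11+24+26 = 116
Vale-Juniper-Oak-Spruce-Maris-Denton-Vale: 11+14+29+18+11+23 = 106
Vale-Juniper-Oak-Spruce-Denton-Maris-Vale: 11+14+29+24+11+28 = 117
Vale-Juniper-Oak-Denton-Maris-Spruce-Vale: 11+14+36+11+18+26 = 116
Vale-Juniper-Oak-Denton-Spruce-Maris-Vale: 11+14+36+24+18+28 = 131
Vale-Juniper-Maris-Oak-Spruce-Denton-Vale: 11+17+30+29+24+23 = 134
Vale-Juniper-Maris-Oak-Denton-Spruce-Vale: 11+17+30+36+24+26 = 144
Vale-Juniper-Maris-Spruce-Oak-Denton-Vale: 11+17+18+29+36+23 = 134
Vale-Juniper-Maris-Spruce-Denton-Oak-Vale: 11+17+18+24+36+25 = 131
Vale-Juniper-Maris-Denton-Oak-Spruce-Vale: 11+17+11+36+29+26 = 130
Vale-Juniper-Maris-Denton-Spruce-Oak-Vale: 11+17+11+24+29+25 = 117
Vale-Juniper-Spruce-Oak-Maris-Denton-Vale: 11+15+29+30+11+23 = 119
Vale-Juniper-Spruce-Oak-Denton-Maris-Vale: 11+15+29+36+11+28 = 130
… (46 more)
The minimum is 106.
One optimal route: Vale → Juniper → Oak → Spruce → Maris → Denton → Vale (or its reverse).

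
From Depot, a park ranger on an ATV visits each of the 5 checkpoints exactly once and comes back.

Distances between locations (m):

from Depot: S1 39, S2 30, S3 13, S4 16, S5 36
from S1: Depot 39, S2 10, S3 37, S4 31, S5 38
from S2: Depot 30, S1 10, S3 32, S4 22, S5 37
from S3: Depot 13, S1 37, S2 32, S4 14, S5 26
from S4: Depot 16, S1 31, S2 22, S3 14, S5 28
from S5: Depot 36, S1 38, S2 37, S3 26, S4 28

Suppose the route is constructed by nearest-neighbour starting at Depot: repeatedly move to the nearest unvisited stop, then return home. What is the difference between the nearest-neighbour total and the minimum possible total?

From Depot: S3=13, S4=16, S2=30, S5=36, S1=39 → choose S3 (13).
From S3: S4=14, S5=26, S2=32, S1=37 → choose S4 (14).
From S4: S2=22, S5=28, S1=31 → choose S2 (22).
From S2: S1=10, S5=37 → choose S1 (10).
From S1: S5=38 → choose S5 (38).
NN route Depot → S3 → S4 → S2 → S1 → S5 → Depot costs 133.
Optimal: Depot → S3 → S5 → S1 → S2 → S4 → Depot costs 125 (by enumerating all 60 distinct tours).
Excess = 133 − 125 = 8.

The nearest-neighbour route is 8 m longer than optimal.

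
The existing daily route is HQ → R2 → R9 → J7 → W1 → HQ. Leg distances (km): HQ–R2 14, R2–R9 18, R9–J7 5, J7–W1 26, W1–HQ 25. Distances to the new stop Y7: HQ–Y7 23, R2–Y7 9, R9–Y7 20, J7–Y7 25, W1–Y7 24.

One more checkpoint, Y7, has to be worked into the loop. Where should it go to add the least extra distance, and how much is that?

+11 km — insert Y7 between R2 and R9.

Insertion cost between consecutive stops i–j is d(i,Y7) + d(Y7,j) − d(i,j):
  between HQ and R2: 23 + 9 − 14 = 18
  between R2 and R9: 9 + 20 − 18 = 11
  between R9 and J7: 20 + 25 − 5 = 40
  between J7 and W1: 25 + 24 − 26 = 23
  between W1 and HQ: 24 + 23 − 25 = 22
Cheapest insertion is between R2 and R9, adding 11.
New total = 88 + 11 = 99.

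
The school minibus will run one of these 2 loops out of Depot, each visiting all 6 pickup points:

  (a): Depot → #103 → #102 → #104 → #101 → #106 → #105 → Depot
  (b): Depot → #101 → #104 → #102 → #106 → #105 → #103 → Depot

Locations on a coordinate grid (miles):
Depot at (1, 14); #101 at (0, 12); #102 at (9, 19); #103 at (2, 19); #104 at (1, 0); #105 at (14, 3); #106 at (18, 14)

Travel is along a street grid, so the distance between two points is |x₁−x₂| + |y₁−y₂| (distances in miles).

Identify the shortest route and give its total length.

(a): 6 + 7 + 27 + 13 + 20 + 15 + 24 = 112
(b): 3 + 13 + 27 + 14 + 15 + 28 + 6 = 106

106 miles — (b) is the shortest.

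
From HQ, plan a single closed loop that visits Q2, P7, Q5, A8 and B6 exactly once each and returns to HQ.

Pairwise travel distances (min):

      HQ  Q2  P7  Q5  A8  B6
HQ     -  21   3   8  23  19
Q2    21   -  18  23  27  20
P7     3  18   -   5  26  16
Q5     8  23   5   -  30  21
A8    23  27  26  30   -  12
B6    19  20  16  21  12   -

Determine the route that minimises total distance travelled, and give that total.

There are 60 distinct closed tours to check (reversals are equivalent).
HQ → Q2 → P7 → Q5 → A8 → B6 → HQ: 21+18+5+30+12+19 = 105
HQ → Q2 → P7 → Q5 → B6 → A8 → HQ: 21+18+5+21+12+23 = 100
HQ → Q2 → P7 → A8 → Q5 → B6 → HQ: 21+18+26+30+21+19 = 135
HQ → Q2 → P7 → A8 → B6 → Q5 → HQ: 21+18+26+12+21+8 = 106
HQ → Q2 → P7 → B6 → Q5 → A8 → HQ: 21+18+16+21+30+23 = 129
HQ → Q2 → P7 → B6 → A8 → Q5 → HQ: 21+18+16+12+30+8 = 105
HQ → Q2 → Q5 → P7 → A8 → B6 → HQ: 21+23+5+26+12+19 = 106
HQ → Q2 → Q5 → P7 → B6 → A8 → HQ: 21+23+5+16+12+23 = 100
HQ → Q2 → Q5 → A8 → P7 → B6 → HQ: 21+23+30+26+16+19 = 135
HQ → Q2 → Q5 → A8 → B6 → P7 → HQ: 21+23+30+12+16+3 = 105
HQ → Q2 → Q5 → B6 → P7 → A8 → HQ: 21+23+21+16+26+23 = 130
HQ → Q2 → Q5 → B6 → A8 → P7 → HQ: 21+23+21+12+26+3 = 106
HQ → Q2 → A8 → P7 → Q5 → B6 → HQ: 21+27+26+5+21+19 = 119
HQ → Q2 → A8 → P7 → B6 → Q5 → HQ: 21+27+26+16+21+8 = 119
… (46 more)
HQ → P7 → Q5 → Q2 → B6 → A8 → HQ: 3+5+23+20+12+23 = 86  ← best
The minimum is 86.
One optimal route: HQ → P7 → Q5 → Q2 → B6 → A8 → HQ (or its reverse).

Minimum total distance: 86 min.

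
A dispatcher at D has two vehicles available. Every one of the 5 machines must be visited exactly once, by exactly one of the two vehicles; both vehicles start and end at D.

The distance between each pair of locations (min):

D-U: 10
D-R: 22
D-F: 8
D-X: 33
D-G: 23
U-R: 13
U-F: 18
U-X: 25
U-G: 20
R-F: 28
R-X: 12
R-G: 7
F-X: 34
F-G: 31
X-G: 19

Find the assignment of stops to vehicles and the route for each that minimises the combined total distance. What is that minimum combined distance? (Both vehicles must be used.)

Try each way of splitting the stops between the two vehicles (each non-empty) and, for each split, find the best tour for each vehicle:
  {U} + {R, F, X, G}: 20 + 84 = 104
  {R} + {U, F, X, G}: 44 + 91 = 135
  {U, R} + {F, X, G}: 45 + 84 = 129
  {F} + {U, R, X, G}: 16 + 77 = 93
  {U, F} + {R, X, G}: 36 + 75 = 111
  {R, F} + {U, X, G}: 58 + 77 = 135
  … (15 splits in total)
Best: vehicle 1 D → F → D = 16; vehicle 2 D → U → R → X → G → D = 77; combined 93.

Minimum combined distance: 93 min.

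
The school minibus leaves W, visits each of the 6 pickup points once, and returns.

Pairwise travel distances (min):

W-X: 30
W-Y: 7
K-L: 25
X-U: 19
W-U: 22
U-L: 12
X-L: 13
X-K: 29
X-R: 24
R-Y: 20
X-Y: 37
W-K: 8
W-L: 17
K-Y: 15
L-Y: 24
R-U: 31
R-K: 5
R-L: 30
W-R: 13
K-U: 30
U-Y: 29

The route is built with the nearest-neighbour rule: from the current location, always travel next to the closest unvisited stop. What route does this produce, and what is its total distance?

W → [Y:7 / K:8 / R:13 / L:17 / U:22 / X:30] → Y (7)
Y → [K:15 / R:20 / L:24 / U:29 / X:37] → K (15)
K → [R:5 / L:25 / X:29 / U:30] → R (5)
R → [X:24 / L:30 / U:31] → X (24)
X → [L:13 / U:19] → L (13)
L → [U:12] → U (12)
Return U→W: 22.
Total = 7 + 15 + 5 + 24 + 13 + 12 + 22 = 98.

Nearest-neighbour total = 98 min; route W → Y → K → R → X → L → U → W.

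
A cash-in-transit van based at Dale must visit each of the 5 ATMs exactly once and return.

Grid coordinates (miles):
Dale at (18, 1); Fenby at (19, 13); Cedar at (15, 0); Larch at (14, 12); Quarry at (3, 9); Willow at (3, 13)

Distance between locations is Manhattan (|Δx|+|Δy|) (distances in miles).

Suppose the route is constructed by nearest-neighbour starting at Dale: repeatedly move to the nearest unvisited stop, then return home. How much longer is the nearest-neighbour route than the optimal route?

From Dale: Cedar=4, Fenby=13, Larch=15, Quarry=23, Willow=27 → choose Cedar (4).
From Cedar: Larch=13, Fenby=17, Quarry=21, Willow=25 → choose Larch (13).
From Larch: Fenby=6, Willow=12, Quarry=14 → choose Fenby (6).
From Fenby: Willow=16, Quarry=20 → choose Willow (16).
From Willow: Quarry=4 → choose Quarry (4).
NN route Dale → Cedar → Larch → Fenby → Willow → Quarry → Dale costs 66.
Optimal: Dale → Fenby → Larch → Willow → Quarry → Cedar → Dale costs 60 (by enumerating all 60 distinct tours).
Excess = 66 − 60 = 6.

6 miles longer than the optimal tour.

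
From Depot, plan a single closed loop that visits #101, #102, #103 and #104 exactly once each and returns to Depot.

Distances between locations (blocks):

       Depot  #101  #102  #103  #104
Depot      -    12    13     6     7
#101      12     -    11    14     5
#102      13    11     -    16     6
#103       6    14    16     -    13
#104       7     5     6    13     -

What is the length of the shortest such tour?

Depot - #101 - #102 - #103 - #104 - Depot: 12+11+16+13+7 = 59
Depot - #101 - #102 - #104 - #103 - Depot: 12+11+6+13+6 = 48
Depot - #101 - #103 - #102 - #104 - Depot: 12+14+16+6+7 = 55
Depot - #101 - #103 - #104 - #102 - Depot: 12+14+13+6+13 = 58
Depot - #101 - #104 - #102 - #103 - Depot: 12+5+6+16+6 = 45
Depot - #101 - #104 - #103 - #102 - Depot: 12+5+13+16+13 = 59
Depot - #102 - #101 - #103 - #104 - Depot: 13+11+14+13+7 = 58
Depot - #102 - #101 - #104 - #103 - Depot: 13+11+5+13+6 = 48
Depot - #102 - #103 - #101 - #104 - Depot: 13+16+14+5+7 = 55
Depot - #102 - #104 - #101 - #103 - Depot: 13+6+5+14+6 = 44
Depot - #103 - #101 - #102 - #104 - Depot: 6+14+11+6+7 = 44
Depot - #103 - #102 - #101 - #104 - Depot: 6+16+11+5+7 = 45
The minimum is 44.
One optimal route: Depot → #102 → #104 → #101 → #103 → Depot (or its reverse).

Shortest round trip = 44 blocks.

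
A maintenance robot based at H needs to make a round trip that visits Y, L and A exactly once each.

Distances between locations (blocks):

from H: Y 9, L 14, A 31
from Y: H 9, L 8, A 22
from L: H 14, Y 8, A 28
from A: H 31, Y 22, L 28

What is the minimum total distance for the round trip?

There are 3 distinct closed tours to check (reversals are equivalent).
H - Y - L - A - H: 9+8+28+31 = 76
H - Y - A - L - H: 9+22+28+14 = 73
H - L - Y - A - H: 14+8+22+31 = 75
The minimum is 73.
One optimal route: H → Y → A → L → H (or its reverse).

Minimum total distance: 73 blocks.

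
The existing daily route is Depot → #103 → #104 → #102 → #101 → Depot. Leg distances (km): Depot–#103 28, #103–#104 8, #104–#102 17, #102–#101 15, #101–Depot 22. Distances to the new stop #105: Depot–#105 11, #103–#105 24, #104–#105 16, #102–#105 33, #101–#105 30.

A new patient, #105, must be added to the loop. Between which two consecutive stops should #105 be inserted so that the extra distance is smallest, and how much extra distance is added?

Insertion cost between consecutive stops i–j is d(i,#105) + d(#105,j) − d(i,j):
  between Depot and #103: 11 + 24 − 28 = 7
  between #103 and #104: 24 + 16 − 8 = 32
  between #104 and #102: 16 + 33 − 17 = 32
  between #102 and #101: 33 + 30 − 15 = 48
  between #101 and Depot: 30 + 11 − 22 = 19
Cheapest insertion is between Depot and #103, adding 7.
New total = 90 + 7 = 97.

Adding 7 km by placing #105 on the Depot–#103 leg.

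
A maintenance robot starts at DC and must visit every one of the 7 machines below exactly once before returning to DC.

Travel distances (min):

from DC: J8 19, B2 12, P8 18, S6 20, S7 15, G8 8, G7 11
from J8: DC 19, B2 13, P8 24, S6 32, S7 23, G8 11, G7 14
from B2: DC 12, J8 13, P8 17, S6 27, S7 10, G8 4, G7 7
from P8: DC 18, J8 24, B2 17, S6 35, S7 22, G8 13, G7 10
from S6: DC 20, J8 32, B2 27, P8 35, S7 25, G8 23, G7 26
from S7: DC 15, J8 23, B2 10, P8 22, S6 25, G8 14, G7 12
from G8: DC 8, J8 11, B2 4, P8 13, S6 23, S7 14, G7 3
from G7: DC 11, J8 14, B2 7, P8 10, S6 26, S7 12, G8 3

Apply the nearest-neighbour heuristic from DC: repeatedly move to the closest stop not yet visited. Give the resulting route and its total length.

Nearest-neighbour total = 126 min; route DC → G8 → G7 → B2 → S7 → P8 → J8 → S6 → DC.

DC → [G8:8 / G7:11 / B2:12 / S7:15 / P8:18 / J8:19 / S6:20] → G8 (8)
G8 → [G7:3 / B2:4 / J8:11 / P8:13 / S7:14 / S6:23] → G7 (3)
G7 → [B2:7 / P8:10 / S7:12 / J8:14 / S6:26] → B2 (7)
B2 → [S7:10 / J8:13 / P8:17 / S6:27] → S7 (10)
S7 → [P8:22 / J8:23 / S6:25] → P8 (22)
P8 → [J8:24 / S6:35] → J8 (24)
J8 → [S6:32] → S6 (32)
Return S6→DC: 20.
Total = 8 + 3 + 7 + 10 + 22 + 24 + 32 + 20 = 126.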